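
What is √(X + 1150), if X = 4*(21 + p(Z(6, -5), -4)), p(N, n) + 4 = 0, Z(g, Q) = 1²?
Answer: √1218 ≈ 34.900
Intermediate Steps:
Z(g, Q) = 1
p(N, n) = -4 (p(N, n) = -4 + 0 = -4)
X = 68 (X = 4*(21 - 4) = 4*17 = 68)
√(X + 1150) = √(68 + 1150) = √1218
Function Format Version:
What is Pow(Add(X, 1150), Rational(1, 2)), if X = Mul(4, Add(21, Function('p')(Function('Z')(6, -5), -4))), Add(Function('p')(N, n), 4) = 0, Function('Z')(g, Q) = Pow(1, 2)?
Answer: Pow(1218, Rational(1, 2)) ≈ 34.900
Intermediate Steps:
Function('Z')(g, Q) = 1
Function('p')(N, n) = -4 (Function('p')(N, n) = Add(-4, 0) = -4)
X = 68 (X = Mul(4, Add(21, -4)) = Mul(4, 17) = 68)
Pow(Add(X, 1150), Rational(1, 2)) = Pow(Add(68, 1150), Rational(1, 2)) = Pow(1218, Rational(1, 2))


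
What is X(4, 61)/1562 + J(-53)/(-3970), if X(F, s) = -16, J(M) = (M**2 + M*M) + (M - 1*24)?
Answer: -4359281/3100570 ≈ -1.4060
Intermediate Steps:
J(M) = -24 + M + 2*M**2 (J(M) = (M**2 + M**2) + (M - 24) = 2*M**2 + (-24 + M) = -24 + M + 2*M**2)
X(4, 61)/1562 + J(-53)/(-3970) = -16/1562 + (-24 - 53 + 2*(-53)**2)/(-3970) = -16*1/1562 + (-24 - 53 + 2*2809)*(-1/3970) = -8/781 + (-24 - 53 + 5618)*(-1/3970) = -8/781 + 5541*(-1/3970) = -8/781 - 5541/3970 = -4359281/3100570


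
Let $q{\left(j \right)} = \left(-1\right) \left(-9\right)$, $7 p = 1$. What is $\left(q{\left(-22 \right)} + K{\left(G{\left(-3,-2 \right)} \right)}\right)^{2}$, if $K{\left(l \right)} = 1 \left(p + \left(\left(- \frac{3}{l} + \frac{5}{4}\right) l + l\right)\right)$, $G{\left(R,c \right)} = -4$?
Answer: $\frac{400}{49} \approx 8.1633$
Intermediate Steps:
$p = \frac{1}{7}$ ($p = \frac{1}{7} \cdot 1 = \frac{1}{7} \approx 0.14286$)
$K{\left(l \right)} = \frac{1}{7} + l + l \left(\frac{5}{4} - \frac{3}{l}\right)$ ($K{\left(l \right)} = 1 \left(\frac{1}{7} + \left(\left(- \frac{3}{l} + \frac{5}{4}\right) l + l\right)\right) = 1 \left(\frac{1}{7} + \left(\left(\frac{5}{4} - \frac{3}{l}\right) l + l\right)\right) = 1 \left(\frac{1}{7} + \left(l \left(\frac{5}{4} - \frac{3}{l}\right) + l\right)\right) = 1 \left(\frac{1}{7} + \left(l + l \left(\frac{5}{4} - \frac{3}{l}\right)\right)\right) = 1 \left(\frac{1}{7} + l + l \left(\frac{5}{4} - \frac{3}{l}\right)\right) = \frac{1}{7} + l + l \left(\frac{5}{4} - \frac{3}{l}\right)$)
$q{\left(j \right)} = 9$
$\left(q{\left(-22 \right)} + K{\left(G{\left(-3,-2 \right)} \right)}\right)^{2} = \left(9 + \left(- \frac{20}{7} + \frac{9}{4} \left(-4\right)\right)\right)^{2} = \left(9 - \frac{83}{7}\right)^{2} = \left(- \frac{20}{7}\right)^{2} = \frac{400}{49}$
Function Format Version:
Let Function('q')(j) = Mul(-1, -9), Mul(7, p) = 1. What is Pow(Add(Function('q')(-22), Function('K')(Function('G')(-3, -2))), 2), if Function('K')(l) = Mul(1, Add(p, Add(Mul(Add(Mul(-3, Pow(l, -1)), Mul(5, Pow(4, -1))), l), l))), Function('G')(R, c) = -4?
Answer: Rational(400, 49) ≈ 8.1633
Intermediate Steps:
p = Rational(1, 7) (p = Mul(Rational(1, 7), 1) = Rational(1, 7) ≈ 0.14286)
Function('K')(l) = Add(Rational(1, 7), l, Mul(l, Add(Rational(5, 4), Mul(-3, Pow(l, -1))))) (Function('K')(l) = Mul(1, Add(Rational(1, 7), Add(Mul(Add(Mul(-3, Pow(l, -1)), Mul(5, Pow(4, -1))), l), l))) = Mul(1, Add(Rational(1, 7), Add(Mul(Add(Mul(-3, Pow(l, -1)), Mul(5, Rational(1, 4))), l), l))) = Mul(1, Add(Rational(1, 7), Add(Mul(Add(Mul(-3, Pow(l, -1)), Rational(5, 4)), l), l))) = Mul(1, Add(Rational(1, 7), Add(Mul(Add(Rational(5, 4), Mul(-3, Pow(l, -1))), l), l))) = Mul(1, Add(Rational(1, 7), Add(Mul(l, Add(Rational(5, 4), Mul(-3, Pow(l, -1)))), l))) = Mul(1, Add(Rational(1, 7), Add(l, Mul(l, Add(Rational(5, 4), Mul(-3, Pow(l, -1))))))) = Mul(1, Add(Rational(1, 7), l, Mul(l, Add(Rational(5, 4), Mul(-3, Pow(l, -1)))))) = Add(Rational(1, 7), l, Mul(l, Add(Rational(5, 4), Mul(-3, Pow(l, -1))))))
Function('q')(j) = 9
Pow(Add(Function('q')(-22), Function('K')(Function('G')(-3, -2))), 2) = Pow(Add(9, Add(Rational(-20, 7), Mul(Rational(9, 4), -4))), 2) = Pow(Add(9, Add(Rational(-20, 7), -9)), 2) = Pow(Add(9, Rational(-83, 7)), 2) = Pow(Rational(-20, 7), 2) = Rational(400, 49)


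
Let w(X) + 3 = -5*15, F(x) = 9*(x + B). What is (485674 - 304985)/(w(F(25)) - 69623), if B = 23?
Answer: -180689/69701 ≈ -2.5923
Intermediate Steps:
F(x) = 207 + 9*x (F(x) = 9*(x + 23) = 9*(23 + x) = 207 + 9*x)
w(X) = -78 (w(X) = -3 - 5*15 = -3 - 75 = -78)
(485674 - 304985)/(w(F(25)) - 69623) = (485674 - 304985)/(-78 - 69623) = 180689/(-69701) = 180689*(-1/69701) = -180689/69701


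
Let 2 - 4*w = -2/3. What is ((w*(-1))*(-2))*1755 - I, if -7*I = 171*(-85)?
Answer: 1845/7 ≈ 263.57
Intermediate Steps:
w = ⅔ (w = ½ - (-1)/(2*3) = ½ - ¼*(-⅔) = ½ + ⅙ = ⅔ ≈ 0.66667)
I = 14535/7 (I = -171*(-85)/7 = -⅐*(-14535) = 14535/7 ≈ 2076.4)
((w*(-1))*(-2))*1755 - I = (((⅔)*(-1))*(-2))*1755 - 1*14535/7 = -⅔*(-2)*1755 - 14535/7 = (4/3)*1755 - 14535/7 = 2340 - 14535/7 = 1845/7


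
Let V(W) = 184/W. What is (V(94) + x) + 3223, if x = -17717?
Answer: -681126/47 ≈ -14492.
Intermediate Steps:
(V(94) + x) + 3223 = (184/94 - 17717) + 3223 = (184*(1/94) - 17717) + 3223 = (92/47 - 17717) + 3223 = -832607/47 + 3223 = -681126/47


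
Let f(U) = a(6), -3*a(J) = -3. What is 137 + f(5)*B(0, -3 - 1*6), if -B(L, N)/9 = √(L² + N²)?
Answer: 56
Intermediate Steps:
a(J) = 1 (a(J) = -⅓*(-3) = 1)
f(U) = 1
B(L, N) = -9*√(L² + N²)
137 + f(5)*B(0, -3 - 1*6) = 137 + 1*(-9*√(0² + (-3 - 1*6)²)) = 137 + 1*(-9*√(0 + (-3 - 6)²)) = 137 + 1*(-9*√(0 + (-9)²)) = 137 + 1*(-9*√(0 + 81)) = 137 + 1*(-9*√81) = 137 + 1*(-9*9) = 137 + 1*(-81) = 137 - 81 = 56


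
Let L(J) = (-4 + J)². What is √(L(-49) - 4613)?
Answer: 2*I*√451 ≈ 42.474*I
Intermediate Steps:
√(L(-49) - 4613) = √((-4 - 49)² - 4613) = √((-53)² - 4613) = √(2809 - 4613) = √(-1804) = 2*I*√451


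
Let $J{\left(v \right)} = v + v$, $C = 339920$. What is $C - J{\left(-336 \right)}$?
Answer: $340592$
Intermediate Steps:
$J{\left(v \right)} = 2 v$
$C - J{\left(-336 \right)} = 339920 - 2 \left(-336\right) = 339920 - -672 = 339920 + 672 = 340592$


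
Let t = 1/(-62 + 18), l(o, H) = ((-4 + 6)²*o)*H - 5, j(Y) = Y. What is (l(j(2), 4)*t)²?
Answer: 729/1936 ≈ 0.37655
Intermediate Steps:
l(o, H) = -5 + 4*H*o (l(o, H) = (2²*o)*H - 5 = (4*o)*H - 5 = 4*H*o - 5 = -5 + 4*H*o)
t = -1/44 (t = 1/(-44) = -1/44 ≈ -0.022727)
(l(j(2), 4)*t)² = ((-5 + 4*4*2)*(-1/44))² = ((-5 + 32)*(-1/44))² = (27*(-1/44))² = (-27/44)² = 729/1936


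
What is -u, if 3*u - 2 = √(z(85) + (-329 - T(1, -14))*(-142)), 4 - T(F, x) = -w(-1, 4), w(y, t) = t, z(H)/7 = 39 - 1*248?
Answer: -⅔ - √46391/3 ≈ -72.462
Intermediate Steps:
z(H) = -1463 (z(H) = 7*(39 - 1*248) = 7*(39 - 248) = 7*(-209) = -1463)
T(F, x) = 8 (T(F, x) = 4 - (-1)*4 = 4 - 1*(-4) = 4 + 4 = 8)
u = ⅔ + √46391/3 (u = ⅔ + √(-1463 + (-329 - 1*8)*(-142))/3 = ⅔ + √(-1463 + (-329 - 8)*(-142))/3 = ⅔ + √(-1463 - 337*(-142))/3 = ⅔ + √(-1463 + 47854)/3 = ⅔ + √46391/3 ≈ 72.462)
-u = -(⅔ + √46391/3) = -⅔ - √46391/3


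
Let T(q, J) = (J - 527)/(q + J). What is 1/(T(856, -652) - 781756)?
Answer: -68/53159801 ≈ -1.2792e-6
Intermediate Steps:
T(q, J) = (-527 + J)/(J + q)
1/(T(856, -652) - 781756) = 1/((-527 - 652)/(-652 + 856) - 781756) = 1/(-1179/204 - 781756) = 1/((1/204)*(-1179) - 781756) = 1/(-393/68 - 781756) = 1/(-53159801/68) = -68/53159801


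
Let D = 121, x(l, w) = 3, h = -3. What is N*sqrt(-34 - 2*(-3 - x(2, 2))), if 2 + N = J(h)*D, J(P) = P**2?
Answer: 1087*I*sqrt(22) ≈ 5098.5*I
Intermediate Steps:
N = 1087 (N = -2 + (-3)**2*121 = -2 + 9*121 = -2 + 1089 = 1087)
N*sqrt(-34 - 2*(-3 - x(2, 2))) = 1087*sqrt(-34 - 2*(-3 - 1*3)) = 1087*sqrt(-34 - 2*(-3 - 3)) = 1087*sqrt(-34 - 2*(-6)) = 1087*sqrt(-34 + 12) = 1087*sqrt(-22) = 1087*(I*sqrt(22)) = 1087*I*sqrt(22)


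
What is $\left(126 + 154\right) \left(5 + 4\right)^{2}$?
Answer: $22680$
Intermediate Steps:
$\left(126 + 154\right) \left(5 + 4\right)^{2} = 280 \cdot 9^{2} = 280 \cdot 81 = 22680$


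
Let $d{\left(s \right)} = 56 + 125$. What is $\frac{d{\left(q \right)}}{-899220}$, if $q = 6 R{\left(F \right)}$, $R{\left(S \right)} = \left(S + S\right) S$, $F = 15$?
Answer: $- \frac{181}{899220} \approx -0.00020129$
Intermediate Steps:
$R{\left(S \right)} = 2 S^{2}$ ($R{\left(S \right)} = 2 S S = 2 S^{2}$)
$q = 2700$ ($q = 6 \cdot 2 \cdot 15^{2} = 6 \cdot 2 \cdot 225 = 6 \cdot 450 = 2700$)
$d{\left(s \right)} = 181$
$\frac{d{\left(q \right)}}{-899220} = \frac{181}{-899220} = 181 \left(- \frac{1}{899220}\right) = - \frac{181}{899220}$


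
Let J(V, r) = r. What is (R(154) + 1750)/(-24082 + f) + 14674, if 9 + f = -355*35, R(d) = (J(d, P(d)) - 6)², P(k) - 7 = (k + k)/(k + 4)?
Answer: 3344140151905/227896356 ≈ 14674.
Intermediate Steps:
P(k) = 7 + 2*k/(4 + k) (P(k) = 7 + (k + k)/(k + 4) = 7 + (2*k)/(4 + k) = 7 + 2*k/(4 + k))
R(d) = (-6 + (28 + 9*d)/(4 + d))² (R(d) = ((28 + 9*d)/(4 + d) - 6)² = (-6 + (28 + 9*d)/(4 + d))²)
f = -12434 (f = -9 - 355*35 = -9 - 12425 = -12434)
(R(154) + 1750)/(-24082 + f) + 14674 = ((4 + 3*154)²/(4 + 154)² + 1750)/(-24082 - 12434) + 14674 = ((4 + 462)²/158² + 1750)/(-36516) + 14674 = ((1/24964)*466² + 1750)*(-1/36516) + 14674 = ((1/24964)*217156 + 1750)*(-1/36516) + 14674 = (54289/6241 + 1750)*(-1/36516) + 14674 = (10976039/6241)*(-1/36516) + 14674 = -10976039/227896356 + 14674 = 3344140151905/227896356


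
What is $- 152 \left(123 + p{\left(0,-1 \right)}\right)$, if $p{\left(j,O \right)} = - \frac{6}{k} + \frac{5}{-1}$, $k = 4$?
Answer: $-17708$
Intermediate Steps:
$p{\left(j,O \right)} = - \frac{13}{2}$ ($p{\left(j,O \right)} = - \frac{6}{4} + \frac{5}{-1} = \left(-6\right) \frac{1}{4} + 5 \left(-1\right) = - \frac{3}{2} - 5 = - \frac{13}{2}$)
$- 152 \left(123 + p{\left(0,-1 \right)}\right) = - 152 \left(123 - \frac{13}{2}\right) = \left(-152\right) \frac{233}{2} = -17708$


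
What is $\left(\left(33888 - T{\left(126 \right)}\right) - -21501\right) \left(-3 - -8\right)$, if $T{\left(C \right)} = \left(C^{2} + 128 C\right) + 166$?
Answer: $116095$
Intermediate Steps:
$T{\left(C \right)} = 166 + C^{2} + 128 C$
$\left(\left(33888 - T{\left(126 \right)}\right) - -21501\right) \left(-3 - -8\right) = \left(\left(33888 - \left(166 + 126^{2} + 128 \cdot 126\right)\right) - -21501\right) \left(-3 - -8\right) = \left(\left(33888 - \left(166 + 15876 + 16128\right)\right) + 21501\right) \left(-3 + 8\right) = \left(\left(33888 - 32170\right) + 21501\right) 5 = \left(1718 + 21501\right) 5 = 23219 \cdot 5 = 116095$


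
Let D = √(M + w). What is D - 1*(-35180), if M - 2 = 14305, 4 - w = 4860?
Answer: 35180 + √9451 ≈ 35277.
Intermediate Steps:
w = -4856 (w = 4 - 1*4860 = 4 - 4860 = -4856)
M = 14307 (M = 2 + 14305 = 14307)
D = √9451 (D = √(14307 - 4856) = √9451 ≈ 97.216)
D - 1*(-35180) = √9451 - 1*(-35180) = √9451 + 35180 = 35180 + √9451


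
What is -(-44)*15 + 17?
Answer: 677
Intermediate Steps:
-(-44)*15 + 17 = -44*(-15) + 17 = 660 + 17 = 677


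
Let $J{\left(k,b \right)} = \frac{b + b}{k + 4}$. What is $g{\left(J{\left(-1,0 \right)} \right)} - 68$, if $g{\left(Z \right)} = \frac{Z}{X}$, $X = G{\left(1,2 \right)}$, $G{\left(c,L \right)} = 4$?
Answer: $-68$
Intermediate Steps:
$X = 4$
$J{\left(k,b \right)} = \frac{2 b}{4 + k}$
$g{\left(Z \right)} = \frac{Z}{4}$
$g{\left(J{\left(-1,0 \right)} \right)} - 68 = \frac{2 \cdot 0 \frac{1}{4 - 1}}{4} - 68 = \frac{2 \cdot 0 \cdot \frac{1}{3}}{4} + \left(\left(-5 - 91\right) + 28\right) = \frac{2 \cdot 0 \cdot \frac{1}{3}}{4} + \left(-96 + 28\right) = \frac{1}{4} \cdot 0 - 68 = 0 - 68 = -68$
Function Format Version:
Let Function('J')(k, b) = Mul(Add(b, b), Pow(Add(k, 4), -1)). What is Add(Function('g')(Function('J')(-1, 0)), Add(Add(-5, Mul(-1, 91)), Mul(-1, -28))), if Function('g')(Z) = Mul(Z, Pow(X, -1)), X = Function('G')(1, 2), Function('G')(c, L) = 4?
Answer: -68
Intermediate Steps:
X = 4
Function('J')(k, b) = Mul(2, b, Pow(Add(4, k), -1)) (Function('J')(k, b) = Mul(Mul(2, b), Pow(Add(4, k), -1)) = Mul(2, b, Pow(Add(4, k), -1)))
Function('g')(Z) = Mul(Rational(1, 4), Z) (Function('g')(Z) = Mul(Z, Pow(4, -1)) = Mul(Z, Rational(1, 4)) = Mul(Rational(1, 4), Z))
Add(Function('g')(Function('J')(-1, 0)), Add(Add(-5, Mul(-1, 91)), Mul(-1, -28))) = Add(Mul(Rational(1, 4), Mul(2, 0, Pow(Add(4, -1), -1))), Add(Add(-5, Mul(-1, 91)), Mul(-1, -28))) = Add(Mul(Rational(1, 4), Mul(2, 0, Pow(3, -1))), Add(Add(-5, -91), 28)) = Add(Mul(Rational(1, 4), Mul(2, 0, Rational(1, 3))), Add(-96, 28)) = Add(Mul(Rational(1, 4), 0), -68) = Add(0, -68) = -68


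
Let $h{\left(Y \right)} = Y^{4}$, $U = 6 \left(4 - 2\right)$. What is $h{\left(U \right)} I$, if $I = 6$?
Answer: $124416$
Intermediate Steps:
$U = 12$ ($U = 6 \cdot 2 = 12$)
$h{\left(U \right)} I = 12^{4} \cdot 6 = 20736 \cdot 6 = 124416$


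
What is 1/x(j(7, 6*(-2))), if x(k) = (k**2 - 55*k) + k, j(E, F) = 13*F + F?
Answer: 1/37296 ≈ 2.6813e-5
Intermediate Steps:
j(E, F) = 14*F
x(k) = k**2 - 54*k
1/x(j(7, 6*(-2))) = 1/((14*(6*(-2)))*(-54 + 14*(6*(-2)))) = 1/((14*(-12))*(-54 + 14*(-12))) = 1/(-168*(-54 - 168)) = 1/(-168*(-222)) = 1/37296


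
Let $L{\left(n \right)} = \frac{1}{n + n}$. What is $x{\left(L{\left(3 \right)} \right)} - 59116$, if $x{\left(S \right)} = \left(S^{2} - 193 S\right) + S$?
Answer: $- \frac{2129327}{36} \approx -59148.0$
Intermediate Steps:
$L{\left(n \right)} = \frac{1}{2 n}$
$x{\left(S \right)} = S^{2} - 192 S$
$x{\left(L{\left(3 \right)} \right)} - 59116 = \frac{1}{2 \cdot 3} \left(-192 + \frac{1}{2 \cdot 3}\right) - 59116 = \frac{1}{2} \cdot \frac{1}{3} \left(-192 + \frac{1}{2} \cdot \frac{1}{3}\right) - 59116 = \frac{-192 + \frac{1}{6}}{6} - 59116 = \frac{1}{6} \left(- \frac{1151}{6}\right) - 59116 = - \frac{1151}{36} - 59116 = - \frac{2129327}{36}$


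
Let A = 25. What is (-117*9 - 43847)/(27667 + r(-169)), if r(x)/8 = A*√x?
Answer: -1242248300/772222889 + 116740000*I/772222889 ≈ -1.6087 + 0.15117*I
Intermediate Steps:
r(x) = 200*√x (r(x) = 8*(25*√x) = 200*√x)
(-117*9 - 43847)/(27667 + r(-169)) = (-117*9 - 43847)/(27667 + 200*√(-169)) = (-1053 - 43847)/(27667 + 200*(13*I)) = -44900*(27667 - 2600*I)/772222889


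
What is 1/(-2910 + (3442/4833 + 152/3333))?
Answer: -5369463/15621068396 ≈ -0.00034373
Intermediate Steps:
1/(-2910 + (3442/4833 + 152/3333)) = 1/(-2910 + 4068934/5369463) = 1/(-15621068396/5369463) = -5369463/15621068396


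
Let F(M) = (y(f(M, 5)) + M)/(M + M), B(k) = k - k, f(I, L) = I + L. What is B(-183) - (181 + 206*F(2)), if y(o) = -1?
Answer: -465/2 ≈ -232.50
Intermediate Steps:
B(k) = 0
F(M) = (-1 + M)/(2*M) (F(M) = (-1 + M)/(M + M) = (-1 + M)/((2*M)) = (-1 + M)*(1/(2*M)) = (-1 + M)/(2*M))
B(-183) - (181 + 206*F(2)) = 0 - (181 + 206*((½)*(-1 + 2)/2)) = 0 - (181 + 206*((½)*(½)*1)) = 0 - (181 + 206*(¼)) = 0 - (181 + 103/2) = 0 - 1*465/2 = 0 - 465/2 = -465/2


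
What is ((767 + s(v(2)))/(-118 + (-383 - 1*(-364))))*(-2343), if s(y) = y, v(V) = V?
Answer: 1801767/137 ≈ 13152.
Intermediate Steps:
((767 + s(v(2)))/(-118 + (-383 - 1*(-364))))*(-2343) = ((767 + 2)/(-118 + (-383 - 1*(-364))))*(-2343) = (769/(-118 + (-383 + 364)))*(-2343) = (769/(-118 - 19))*(-2343) = (769/(-137))*(-2343) = (769*(-1/137))*(-2343) = -769/137*(-2343) = 1801767/137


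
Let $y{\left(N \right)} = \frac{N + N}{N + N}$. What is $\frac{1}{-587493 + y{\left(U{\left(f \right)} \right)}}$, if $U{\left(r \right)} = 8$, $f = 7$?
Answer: $- \frac{1}{587492} \approx -1.7022 \cdot 10^{-6}$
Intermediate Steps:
$y{\left(N \right)} = 1$ ($y{\left(N \right)} = \frac{2 N}{2 N} = 2 N \frac{1}{2 N} = 1$)
$\frac{1}{-587493 + y{\left(U{\left(f \right)} \right)}} = \frac{1}{-587493 + 1} = \frac{1}{-587492} = - \frac{1}{587492}$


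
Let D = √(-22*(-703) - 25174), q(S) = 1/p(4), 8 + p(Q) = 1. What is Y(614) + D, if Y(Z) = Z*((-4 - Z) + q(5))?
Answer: -2656778/7 + 2*I*√2427 ≈ -3.7954e+5 + 98.529*I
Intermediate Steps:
p(Q) = -7 (p(Q) = -8 + 1 = -7)
q(S) = -⅐ (q(S) = 1/(-7) = -⅐)
D = 2*I*√2427 (D = √(15466 - 25174) = √(-9708) = 2*I*√2427 ≈ 98.529*I)
Y(Z) = Z*(-29/7 - Z) (Y(Z) = Z*((-4 - Z) - ⅐) = Z*(-29/7 - Z))
Y(614) + D = -⅐*614*(29 + 7*614) + 2*I*√2427 = -⅐*614*(29 + 4298) + 2*I*√2427 = -⅐*614*4327 + 2*I*√2427 = -2656778/7 + 2*I*√2427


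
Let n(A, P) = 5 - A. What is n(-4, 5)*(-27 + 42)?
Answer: 135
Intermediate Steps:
n(-4, 5)*(-27 + 42) = (5 - 1*(-4))*(-27 + 42) = (5 + 4)*15 = 9*15 = 135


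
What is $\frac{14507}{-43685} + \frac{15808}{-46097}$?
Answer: $- \frac{1359301659}{2013747445} \approx -0.67501$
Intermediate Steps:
$\frac{14507}{-43685} + \frac{15808}{-46097} = 14507 \left(- \frac{1}{43685}\right) + 15808 \left(- \frac{1}{46097}\right) = - \frac{14507}{43685} - \frac{15808}{46097} = - \frac{1359301659}{2013747445}$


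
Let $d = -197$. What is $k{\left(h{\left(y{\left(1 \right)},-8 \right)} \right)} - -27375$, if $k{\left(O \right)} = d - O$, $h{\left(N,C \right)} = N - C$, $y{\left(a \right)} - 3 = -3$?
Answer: $27170$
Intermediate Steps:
$y{\left(a \right)} = 0$ ($y{\left(a \right)} = 3 - 3 = 0$)
$k{\left(O \right)} = -197 - O$
$k{\left(h{\left(y{\left(1 \right)},-8 \right)} \right)} - -27375 = \left(-197 - \left(0 - -8\right)\right) - -27375 = \left(-197 - \left(0 + 8\right)\right) + 27375 = \left(-197 - 8\right) + 27375 = -205 + 27375 = 27170$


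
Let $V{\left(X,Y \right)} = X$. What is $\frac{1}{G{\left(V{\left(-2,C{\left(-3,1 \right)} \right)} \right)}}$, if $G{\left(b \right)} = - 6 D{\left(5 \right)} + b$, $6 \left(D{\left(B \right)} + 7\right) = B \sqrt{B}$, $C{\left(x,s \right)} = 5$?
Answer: $\frac{8}{295} + \frac{\sqrt{5}}{295} \approx 0.034699$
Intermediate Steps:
$D{\left(B \right)} = -7 + \frac{B^{\frac{3}{2}}}{6}$ ($D{\left(B \right)} = -7 + \frac{B \sqrt{B}}{6} = -7 + \frac{B^{\frac{3}{2}}}{6}$)
$G{\left(b \right)} = 42 + b - 5 \sqrt{5}$ ($G{\left(b \right)} = - 6 \left(-7 + \frac{5^{\frac{3}{2}}}{6}\right) + b = - 6 \left(-7 + \frac{5 \sqrt{5}}{6}\right) + b = \left(42 - 5 \sqrt{5}\right) + b = 42 + b - 5 \sqrt{5}$)
$\frac{1}{G{\left(V{\left(-2,C{\left(-3,1 \right)} \right)} \right)}} = \frac{1}{42 - 2 - 5 \sqrt{5}} = \frac{1}{40 - 5 \sqrt{5}}$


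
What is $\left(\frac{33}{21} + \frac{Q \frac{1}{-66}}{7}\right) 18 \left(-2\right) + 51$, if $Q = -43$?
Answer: $- \frac{687}{77} \approx -8.9221$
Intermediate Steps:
$\left(\frac{33}{21} + \frac{Q \frac{1}{-66}}{7}\right) 18 \left(-2\right) + 51 = \left(\frac{33}{21} + \frac{\left(-43\right) \frac{1}{-66}}{7}\right) 18 \left(-2\right) + 51 = \left(33 \cdot \frac{1}{21} + \left(-43\right) \left(- \frac{1}{66}\right) \frac{1}{7}\right) \left(-36\right) + 51 = \left(\frac{11}{7} + \frac{43}{66} \cdot \frac{1}{7}\right) \left(-36\right) + 51 = \left(\frac{11}{7} + \frac{43}{462}\right) \left(-36\right) + 51 = \frac{769}{462} \left(-36\right) + 51 = - \frac{4614}{77} + 51 = - \frac{687}{77}$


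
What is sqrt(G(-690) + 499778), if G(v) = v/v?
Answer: 3*sqrt(55531) ≈ 706.95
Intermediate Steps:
G(v) = 1
sqrt(G(-690) + 499778) = sqrt(1 + 499778) = sqrt(499779) = 3*sqrt(55531)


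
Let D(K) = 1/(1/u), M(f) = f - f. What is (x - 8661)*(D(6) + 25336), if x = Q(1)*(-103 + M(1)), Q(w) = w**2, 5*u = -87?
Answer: -1109461052/5 ≈ -2.2189e+8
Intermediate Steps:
u = -87/5 (u = (1/5)*(-87) = -87/5 ≈ -17.400)
M(f) = 0
x = -103 (x = 1**2*(-103 + 0) = 1*(-103) = -103)
D(K) = -87/5 (D(K) = 1/(1/(-87/5)) = 1/(-5/87) = -87/5)
(x - 8661)*(D(6) + 25336) = (-103 - 8661)*(-87/5 + 25336) = -8764*126593/5 = -1109461052/5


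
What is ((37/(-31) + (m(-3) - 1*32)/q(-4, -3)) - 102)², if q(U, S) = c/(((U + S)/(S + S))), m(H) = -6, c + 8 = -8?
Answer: 22329026041/2214144 ≈ 10085.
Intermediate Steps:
c = -16 (c = -8 - 8 = -16)
q(U, S) = -32*S/(S + U) (q(U, S) = -16*(S + S)/(U + S) = -16*2*S/(S + U) = -32*S/(S + U))
((37/(-31) + (m(-3) - 1*32)/q(-4, -3)) - 102)² = ((37/(-31) + (-6 - 1*32)/((-32*(-3)/(-3 - 4)))) - 102)² = ((37*(-1/31) + (-6 - 32)/((-32*(-3)/(-7)))) - 102)² = ((-37/31 - 38/((-32*(-3)*(-⅐)))) - 102)² = ((-37/31 - 38/(-96/7)) - 102)² = ((-37/31 - 38*(-7/96)) - 102)² = ((-37/31 + 133/48) - 102)² = (2347/1488 - 102)² = (-149429/1488)² = 22329026041/2214144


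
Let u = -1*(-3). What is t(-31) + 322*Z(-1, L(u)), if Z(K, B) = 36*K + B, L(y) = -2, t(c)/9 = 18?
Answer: -12074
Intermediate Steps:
u = 3
t(c) = 162 (t(c) = 9*18 = 162)
Z(K, B) = B + 36*K
t(-31) + 322*Z(-1, L(u)) = 162 + 322*(-2 + 36*(-1)) = 162 + 322*(-2 - 36) = 162 + 322*(-38) = 162 - 12236 = -12074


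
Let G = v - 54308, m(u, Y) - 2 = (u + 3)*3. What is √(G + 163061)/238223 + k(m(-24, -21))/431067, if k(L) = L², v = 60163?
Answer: 3721/431067 + 22*√349/238223 ≈ 0.010357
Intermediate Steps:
m(u, Y) = 11 + 3*u (m(u, Y) = 2 + (u + 3)*3 = 2 + (3 + u)*3 = 2 + (9 + 3*u) = 11 + 3*u)
G = 5855 (G = 60163 - 54308 = 5855)
√(G + 163061)/238223 + k(m(-24, -21))/431067 = √(5855 + 163061)/238223 + (11 + 3*(-24))²/431067 = √168916*(1/238223) + (11 - 72)²*(1/431067) = (22*√349)*(1/238223) + (-61)²*(1/431067) = 22*√349/238223 + 3721*(1/431067) = 22*√349/238223 + 3721/431067 = 3721/431067 + 22*√349/238223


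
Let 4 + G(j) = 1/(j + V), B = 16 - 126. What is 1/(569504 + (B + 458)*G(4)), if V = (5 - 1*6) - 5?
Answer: 1/567938 ≈ 1.7608e-6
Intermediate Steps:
V = -6 (V = (5 - 6) - 5 = -1 - 5 = -6)
B = -110
G(j) = -4 + 1/(-6 + j) (G(j) = -4 + 1/(j - 6) = -4 + 1/(-6 + j))
1/(569504 + (B + 458)*G(4)) = 1/(569504 + (-110 + 458)*((25 - 4*4)/(-6 + 4))) = 1/(569504 + 348*((25 - 16)/(-2))) = 1/(569504 + 348*(-1/2*9)) = 1/(569504 + 348*(-9/2)) = 1/(569504 - 1566) = 1/567938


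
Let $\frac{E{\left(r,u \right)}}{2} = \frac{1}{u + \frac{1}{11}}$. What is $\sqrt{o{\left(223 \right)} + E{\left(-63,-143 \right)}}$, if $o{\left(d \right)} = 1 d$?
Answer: $\frac{\sqrt{137759862}}{786} \approx 14.933$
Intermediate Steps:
$E{\left(r,u \right)} = \frac{2}{\frac{1}{11} + u}$ ($E{\left(r,u \right)} = \frac{2}{u + \frac{1}{11}} = \frac{2}{\frac{1}{11} + u}$)
$o{\left(d \right)} = d$
$\sqrt{o{\left(223 \right)} + E{\left(-63,-143 \right)}} = \sqrt{223 + \frac{22}{1 + 11 \left(-143\right)}} = \sqrt{223 + \frac{22}{1 - 1573}} = \sqrt{223 + \frac{22}{-1572}} = \sqrt{223 + 22 \left(- \frac{1}{1572}\right)} = \sqrt{223 - \frac{11}{786}} = \sqrt{\frac{175267}{786}} = \frac{\sqrt{137759862}}{786}$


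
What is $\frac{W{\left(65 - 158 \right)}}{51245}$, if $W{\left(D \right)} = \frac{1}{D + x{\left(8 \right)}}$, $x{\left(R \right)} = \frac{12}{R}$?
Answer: $- \frac{2}{9377835} \approx -2.1327 \cdot 10^{-7}$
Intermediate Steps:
$W{\left(D \right)} = \frac{1}{\frac{3}{2} + D}$ ($W{\left(D \right)} = \frac{1}{D + \frac{12}{8}} = \frac{1}{D + 12 \cdot \frac{1}{8}} = \frac{1}{D + \frac{3}{2}} = \frac{1}{\frac{3}{2} + D}$)
$\frac{W{\left(65 - 158 \right)}}{51245} = \frac{2 \frac{1}{3 + 2 \left(65 - 158\right)}}{51245} = \frac{2}{3 + 2 \left(-93\right)} \frac{1}{51245} = \frac{2}{3 - 186} \cdot \frac{1}{51245} = \frac{2}{-183} \cdot \frac{1}{51245} = 2 \left(- \frac{1}{183}\right) \frac{1}{51245} = \left(- \frac{2}{183}\right) \frac{1}{51245} = - \frac{2}{9377835}$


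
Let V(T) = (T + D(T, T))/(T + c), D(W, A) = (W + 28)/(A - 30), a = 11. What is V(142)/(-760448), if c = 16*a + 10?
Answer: -8037/13967908864 ≈ -5.7539e-7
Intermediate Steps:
D(W, A) = (28 + W)/(-30 + A)
c = 186 (c = 16*11 + 10 = 176 + 10 = 186)
V(T) = (T + (28 + T)/(-30 + T))/(186 + T) (V(T) = (T + (28 + T)/(-30 + T))/(T + 186) = (T + (28 + T)/(-30 + T))/(186 + T))
V(142)/(-760448) = ((28 + 142 + 142*(-30 + 142))/((-30 + 142)*(186 + 142)))/(-760448) = ((28 + 142 + 142*112)/(112*328))*(-1/760448) = ((1/112)*(1/328)*(28 + 142 + 15904))*(-1/760448) = ((1/112)*(1/328)*16074)*(-1/760448) = (8037/18368)*(-1/760448) = -8037/13967908864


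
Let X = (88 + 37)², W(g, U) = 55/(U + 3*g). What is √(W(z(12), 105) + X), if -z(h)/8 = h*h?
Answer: 2*√43864020330/3351 ≈ 125.00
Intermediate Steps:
z(h) = -8*h² (z(h) = -8*h*h = -8*h²)
X = 15625 (X = 125² = 15625)
√(W(z(12), 105) + X) = √(55/(105 + 3*(-8*12²)) + 15625) = √(55/(105 + 3*(-8*144)) + 15625) = √(55/(105 + 3*(-1152)) + 15625) = √(55/(105 - 3456) + 15625) = √(55/(-3351) + 15625) = √(55*(-1/3351) + 15625) = √(-55/3351 + 15625) = √(52359320/3351) = 2*√43864020330/3351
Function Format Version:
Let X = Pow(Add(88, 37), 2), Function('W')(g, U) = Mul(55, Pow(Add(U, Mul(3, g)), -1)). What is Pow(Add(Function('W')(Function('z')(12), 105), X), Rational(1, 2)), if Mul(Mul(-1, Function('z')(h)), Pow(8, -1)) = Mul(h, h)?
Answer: Mul(Rational(2, 3351), Pow(43864020330, Rational(1, 2))) ≈ 125.00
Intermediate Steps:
Function('z')(h) = Mul(-8, Pow(h, 2)) (Function('z')(h) = Mul(-8, Mul(h, h)) = Mul(-8, Pow(h, 2)))
X = 15625 (X = Pow(125, 2) = 15625)
Pow(Add(Function('W')(Function('z')(12), 105), X), Rational(1, 2)) = Pow(Add(Mul(55, Pow(Add(105, Mul(3, Mul(-8, Pow(12, 2)))), -1)), 15625), Rational(1, 2)) = Pow(Add(Mul(55, Pow(Add(105, Mul(3, Mul(-8, 144))), -1)), 15625), Rational(1, 2)) = Pow(Add(Mul(55, Pow(Add(105, Mul(3, -1152)), -1)), 15625), Rational(1, 2)) = Pow(Add(Mul(55, Pow(Add(105, -3456), -1)), 15625), Rational(1, 2)) = Pow(Add(Mul(55, Pow(-3351, -1)), 15625), Rational(1, 2)) = Pow(Add(Mul(55, Rational(-1, 3351)), 15625), Rational(1, 2)) = Pow(Add(Rational(-55, 3351), 15625), Rational(1, 2)) = Pow(Rational(52359320, 3351), Rational(1, 2)) = Mul(Rational(2, 3351), Pow(43864020330, Rational(1, 2)))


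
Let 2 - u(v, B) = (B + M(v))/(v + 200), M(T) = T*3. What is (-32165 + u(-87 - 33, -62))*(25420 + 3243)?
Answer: -36869474867/40 ≈ -9.2174e+8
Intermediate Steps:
M(T) = 3*T
u(v, B) = 2 - (B + 3*v)/(200 + v) (u(v, B) = 2 - (B + 3*v)/(v + 200) = 2 - (B + 3*v)/(200 + v))
(-32165 + u(-87 - 33, -62))*(25420 + 3243) = (-32165 + (400 - 1*(-62) - (-87 - 33))/(200 + (-87 - 33)))*(25420 + 3243) = (-32165 + (400 + 62 - 1*(-120))/(200 - 120))*28663 = (-32165 + (400 + 62 + 120)/80)*28663 = (-32165 + (1/80)*582)*28663 = (-32165 + 291/40)*28663 = -1286309/40*28663 = -36869474867/40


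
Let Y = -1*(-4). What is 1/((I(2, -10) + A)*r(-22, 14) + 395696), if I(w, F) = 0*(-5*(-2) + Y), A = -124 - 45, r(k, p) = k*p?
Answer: 1/447748 ≈ 2.2334e-6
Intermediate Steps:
Y = 4
A = -169
I(w, F) = 0 (I(w, F) = 0*(-5*(-2) + 4) = 0*(10 + 4) = 0*14 = 0)
1/((I(2, -10) + A)*r(-22, 14) + 395696) = 1/((0 - 169)*(-22*14) + 395696) = 1/(-169*(-308) + 395696) = 1/(52052 + 395696) = 1/447748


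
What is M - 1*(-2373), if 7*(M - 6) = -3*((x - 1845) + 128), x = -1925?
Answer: 27579/7 ≈ 3939.9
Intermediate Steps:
M = 10968/7 (M = 6 + (-3*((-1925 - 1845) + 128))/7 = 6 + (-3*(-3770 + 128))/7 = 6 + (-3*(-3642))/7 = 6 + (1/7)*10926 = 6 + 10926/7 = 10968/7 ≈ 1566.9)
M - 1*(-2373) = 10968/7 - 1*(-2373) = 10968/7 + 2373 = 27579/7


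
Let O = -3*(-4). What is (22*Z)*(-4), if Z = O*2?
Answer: -2112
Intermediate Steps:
O = 12
Z = 24 (Z = 12*2 = 24)
(22*Z)*(-4) = (22*24)*(-4) = 528*(-4) = -2112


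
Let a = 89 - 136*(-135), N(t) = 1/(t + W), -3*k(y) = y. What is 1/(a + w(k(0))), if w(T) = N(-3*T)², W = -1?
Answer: 1/18450 ≈ 5.4201e-5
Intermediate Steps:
k(y) = -y/3
N(t) = 1/(-1 + t) (N(t) = 1/(t - 1) = 1/(-1 + t))
a = 18449 (a = 89 + 18360 = 18449)
w(T) = (-1 - 3*T)⁻² (w(T) = (1/(-1 - 3*T))² = (-1 - 3*T)⁻²)
1/(a + w(k(0))) = 1/(18449 + (1 + 3*(-⅓*0))⁻²) = 1/(18449 + (1 + 3*0)⁻²) = 1/(18449 + (1 + 0)⁻²) = 1/(18449 + 1⁻²) = 1/(18449 + 1) = 1/18450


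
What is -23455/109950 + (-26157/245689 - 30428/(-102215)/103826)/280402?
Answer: -85742035600682635429286/401932212135054939788745 ≈ -0.21332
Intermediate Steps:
-23455/109950 + (-26157/245689 - 30428/(-102215)/103826)/280402 = -23455*1/109950 + (-26157*1/245689 - 30428*(-1/102215)*(1/103826))*(1/280402) = -4691/21990 + (-26157/245689 + (30428/102215)*(1/103826))*(1/280402) = -4691/21990 + (-26157/245689 + 15214/5306287295)*(1/280402) = -4691/21990 - 138792818862869/1303696419221255*1/280402 = -4691/21990 - 138792818862869/365559083342478344510 = -85742035600682635429286/401932212135054939788745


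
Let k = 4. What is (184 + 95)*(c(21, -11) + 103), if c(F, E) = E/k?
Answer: 111879/4 ≈ 27970.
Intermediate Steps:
c(F, E) = E/4
(184 + 95)*(c(21, -11) + 103) = (184 + 95)*((¼)*(-11) + 103) = 279*(-11/4 + 103) = 279*(401/4) = 111879/4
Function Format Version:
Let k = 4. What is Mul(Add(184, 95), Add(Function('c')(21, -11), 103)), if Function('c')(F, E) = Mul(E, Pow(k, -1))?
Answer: Rational(111879, 4) ≈ 27970.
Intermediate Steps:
Function('c')(F, E) = Mul(Rational(1, 4), E) (Function('c')(F, E) = Mul(E, Pow(4, -1)) = Mul(E, Rational(1, 4)) = Mul(Rational(1, 4), E))
Mul(Add(184, 95), Add(Function('c')(21, -11), 103)) = Mul(Add(184, 95), Add(Mul(Rational(1, 4), -11), 103)) = Mul(279, Add(Rational(-11, 4), 103)) = Mul(279, Rational(401, 4)) = Rational(111879, 4)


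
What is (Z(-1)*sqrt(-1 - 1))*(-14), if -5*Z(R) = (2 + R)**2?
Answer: 14*I*sqrt(2)/5 ≈ 3.9598*I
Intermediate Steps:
Z(R) = -(2 + R)**2/5
(Z(-1)*sqrt(-1 - 1))*(-14) = ((-(2 - 1)**2/5)*sqrt(-1 - 1))*(-14) = ((-1/5*1**2)*sqrt(-2))*(-14) = ((-1/5*1)*(I*sqrt(2)))*(-14) = -I*sqrt(2)/5*(-14) = 14*I*sqrt(2)/5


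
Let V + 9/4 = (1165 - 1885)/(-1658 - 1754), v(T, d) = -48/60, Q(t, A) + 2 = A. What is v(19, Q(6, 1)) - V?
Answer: 21137/17060 ≈ 1.2390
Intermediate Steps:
Q(t, A) = -2 + A
v(T, d) = -⅘ (v(T, d) = -48*1/60 = -⅘)
V = -6957/3412 (V = -9/4 + (1165 - 1885)/(-1658 - 1754) = -9/4 - 720/(-3412) = -9/4 - 720*(-1/3412) = -9/4 + 180/853 = -6957/3412 ≈ -2.0390)
v(19, Q(6, 1)) - V = -⅘ - 1*(-6957/3412) = -⅘ + 6957/3412 = 21137/17060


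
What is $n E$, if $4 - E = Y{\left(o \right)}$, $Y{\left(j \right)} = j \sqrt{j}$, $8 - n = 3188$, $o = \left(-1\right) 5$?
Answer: $-12720 - 15900 i \sqrt{5} \approx -12720.0 - 35554.0 i$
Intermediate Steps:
$o = -5$
$n = -3180$ ($n = 8 - 3188 = -3180$)
$Y{\left(j \right)} = j^{\frac{3}{2}}$
$E = 4 + 5 i \sqrt{5}$ ($E = 4 - \left(-5\right)^{\frac{3}{2}} = 4 - - 5 i \sqrt{5} = 4 + 5 i \sqrt{5} \approx 4.0 + 11.18 i$)
$n E = - 3180 \left(4 + 5 i \sqrt{5}\right) = -12720 - 15900 i \sqrt{5}$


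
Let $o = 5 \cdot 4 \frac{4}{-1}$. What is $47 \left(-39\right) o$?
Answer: $146640$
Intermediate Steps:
$o = -80$ ($o = 20 \cdot 4 \left(-1\right) = 20 \left(-4\right) = -80$)
$47 \left(-39\right) o = 47 \left(-39\right) \left(-80\right) = \left(-1833\right) \left(-80\right) = 146640$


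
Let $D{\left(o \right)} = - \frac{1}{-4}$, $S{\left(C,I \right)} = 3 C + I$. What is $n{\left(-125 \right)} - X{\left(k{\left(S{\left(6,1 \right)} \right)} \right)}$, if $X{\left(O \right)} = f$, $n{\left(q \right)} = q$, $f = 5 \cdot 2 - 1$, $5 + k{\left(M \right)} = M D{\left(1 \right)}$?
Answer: $-134$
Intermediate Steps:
$S{\left(C,I \right)} = I + 3 C$
$D{\left(o \right)} = \frac{1}{4}$ ($D{\left(o \right)} = \left(-1\right) \left(- \frac{1}{4}\right) = \frac{1}{4}$)
$k{\left(M \right)} = -5 + \frac{M}{4}$ ($k{\left(M \right)} = -5 + M \frac{1}{4} = -5 + \frac{M}{4}$)
$f = 9$ ($f = 10 - 1 = 9$)
$X{\left(O \right)} = 9$
$n{\left(-125 \right)} - X{\left(k{\left(S{\left(6,1 \right)} \right)} \right)} = -125 - 9 = -134$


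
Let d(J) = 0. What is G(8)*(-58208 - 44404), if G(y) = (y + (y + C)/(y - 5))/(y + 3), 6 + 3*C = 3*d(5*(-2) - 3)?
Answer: -1026120/11 ≈ -93284.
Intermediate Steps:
C = -2 (C = -2 + (3*0)/3 = -2 + (⅓)*0 = -2 + 0 = -2)
G(y) = (y + (-2 + y)/(-5 + y))/(3 + y) (G(y) = (y + (y - 2)/(y - 5))/(y + 3) = (y + (-2 + y)/(-5 + y))/(3 + y))
G(8)*(-58208 - 44404) = ((2 - 1*8² + 4*8)/(15 - 1*8² + 2*8))*(-58208 - 44404) = ((2 - 1*64 + 32)/(15 - 1*64 + 16))*(-102612) = ((2 - 64 + 32)/(15 - 64 + 16))*(-102612) = (-30/(-33))*(-102612) = -1/33*(-30)*(-102612) = (10/11)*(-102612) = -1026120/11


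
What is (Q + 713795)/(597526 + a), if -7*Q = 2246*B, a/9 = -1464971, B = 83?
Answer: -4810147/88110491 ≈ -0.054592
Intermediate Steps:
a = -13184739 (a = 9*(-1464971) = -13184739)
Q = -186418/7 (Q = -2246*83/7 = -1/7*186418 = -186418/7 ≈ -26631.)
(Q + 713795)/(597526 + a) = (-186418/7 + 713795)/(597526 - 13184739) = (4810147/7)/(-12587213) = (4810147/7)*(-1/12587213) = -4810147/88110491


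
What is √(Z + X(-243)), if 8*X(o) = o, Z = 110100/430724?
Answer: I*√5587843399446/430724 ≈ 5.4881*I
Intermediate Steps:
Z = 27525/107681 (Z = 110100*(1/430724) = 27525/107681 ≈ 0.25562)
X(o) = o/8
√(Z + X(-243)) = √(27525/107681 + (⅛)*(-243)) = √(27525/107681 - 243/8) = √(-25946283/861448) = I*√5587843399446/430724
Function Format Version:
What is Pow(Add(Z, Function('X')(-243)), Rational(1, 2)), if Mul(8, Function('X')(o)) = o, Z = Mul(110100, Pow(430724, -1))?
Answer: Mul(Rational(1, 430724), I, Pow(5587843399446, Rational(1, 2))) ≈ Mul(5.4881, I)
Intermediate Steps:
Z = Rational(27525, 107681) (Z = Mul(110100, Rational(1, 430724)) = Rational(27525, 107681) ≈ 0.25562)
Function('X')(o) = Mul(Rational(1, 8), o)
Pow(Add(Z, Function('X')(-243)), Rational(1, 2)) = Pow(Add(Rational(27525, 107681), Mul(Rational(1, 8), -243)), Rational(1, 2)) = Pow(Add(Rational(27525, 107681), Rational(-243, 8)), Rational(1, 2)) = Pow(Rational(-25946283, 861448), Rational(1, 2)) = Mul(Rational(1, 430724), I, Pow(5587843399446, Rational(1, 2)))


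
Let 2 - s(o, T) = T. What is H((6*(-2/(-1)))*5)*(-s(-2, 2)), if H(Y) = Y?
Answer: 0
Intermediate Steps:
s(o, T) = 2 - T
H((6*(-2/(-1)))*5)*(-s(-2, 2)) = ((6*(-2/(-1)))*5)*(-(2 - 1*2)) = ((6*(-2*(-1)))*5)*(-(2 - 2)) = ((6*2)*5)*(-1*0) = (12*5)*0 = 60*0 = 0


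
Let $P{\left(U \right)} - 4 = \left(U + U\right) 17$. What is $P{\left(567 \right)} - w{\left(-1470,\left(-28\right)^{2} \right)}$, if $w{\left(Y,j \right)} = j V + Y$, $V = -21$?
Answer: $37216$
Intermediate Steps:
$P{\left(U \right)} = 4 + 34 U$ ($P{\left(U \right)} = 4 + \left(U + U\right) 17 = 4 + 2 U 17 = 4 + 34 U$)
$w{\left(Y,j \right)} = Y - 21 j$ ($w{\left(Y,j \right)} = j \left(-21\right) + Y = - 21 j + Y = Y - 21 j$)
$P{\left(567 \right)} - w{\left(-1470,\left(-28\right)^{2} \right)} = \left(4 + 34 \cdot 567\right) - \left(-1470 - 21 \left(-28\right)^{2}\right) = \left(4 + 19278\right) - \left(-1470 - 16464\right) = 19282 - \left(-1470 - 16464\right) = 19282 - -17934 = 19282 + 17934 = 37216$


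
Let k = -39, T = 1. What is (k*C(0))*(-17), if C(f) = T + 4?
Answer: 3315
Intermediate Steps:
C(f) = 5 (C(f) = 1 + 4 = 5)
(k*C(0))*(-17) = -39*5*(-17) = -195*(-17) = 3315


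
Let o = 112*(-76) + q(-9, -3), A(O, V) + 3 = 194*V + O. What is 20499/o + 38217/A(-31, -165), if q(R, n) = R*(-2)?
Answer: -490742577/136090868 ≈ -3.6060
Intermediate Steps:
q(R, n) = -2*R
A(O, V) = -3 + O + 194*V (A(O, V) = -3 + (194*V + O) = -3 + (O + 194*V) = -3 + O + 194*V)
o = -8494 (o = 112*(-76) - 2*(-9) = -8512 + 18 = -8494)
20499/o + 38217/A(-31, -165) = 20499/(-8494) + 38217/(-3 - 31 + 194*(-165)) = 20499*(-1/8494) + 38217/(-3 - 31 - 32010) = -20499/8494 + 38217/(-32044) = -20499/8494 + 38217*(-1/32044) = -20499/8494 - 38217/32044 = -490742577/136090868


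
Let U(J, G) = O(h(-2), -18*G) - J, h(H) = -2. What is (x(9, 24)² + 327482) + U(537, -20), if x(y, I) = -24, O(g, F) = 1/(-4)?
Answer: 1310083/4 ≈ 3.2752e+5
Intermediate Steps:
O(g, F) = -¼
U(J, G) = -¼ - J
(x(9, 24)² + 327482) + U(537, -20) = ((-24)² + 327482) + (-¼ - 1*537) = (576 + 327482) + (-¼ - 537) = 328058 - 2149/4 = 1310083/4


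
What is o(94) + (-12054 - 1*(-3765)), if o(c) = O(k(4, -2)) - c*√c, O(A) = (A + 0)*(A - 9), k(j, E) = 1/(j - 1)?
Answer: -74627/9 - 94*√94 ≈ -9203.3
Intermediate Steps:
k(j, E) = 1/(-1 + j)
O(A) = A*(-9 + A)
o(c) = -26/9 - c^(3/2) (o(c) = (-9 + 1/(-1 + 4))/(-1 + 4) - c*√c = (-9 + 1/3)/3 - c^(3/2) = (-9 + ⅓)/3 - c^(3/2) = (⅓)*(-26/3) - c^(3/2) = -26/9 - c^(3/2))
o(94) + (-12054 - 1*(-3765)) = (-26/9 - 94^(3/2)) + (-12054 - 1*(-3765)) = (-26/9 - 94*√94) + (-12054 + 3765) = (-26/9 - 94*√94) - 8289 = -74627/9 - 94*√94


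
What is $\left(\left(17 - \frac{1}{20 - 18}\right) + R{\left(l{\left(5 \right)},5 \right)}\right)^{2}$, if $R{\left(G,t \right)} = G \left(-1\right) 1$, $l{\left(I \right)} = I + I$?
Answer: $\frac{169}{4} \approx 42.25$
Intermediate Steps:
$l{\left(I \right)} = 2 I$
$R{\left(G,t \right)} = - G$ ($R{\left(G,t \right)} = - G 1 = - G$)
$\left(\left(17 - \frac{1}{20 - 18}\right) + R{\left(l{\left(5 \right)},5 \right)}\right)^{2} = \left(\left(17 - \frac{1}{20 - 18}\right) - 2 \cdot 5\right)^{2} = \left(\left(17 - \frac{1}{2}\right) - 10\right)^{2} = \left(\frac{33}{2} - 10\right)^{2} = \left(\frac{13}{2}\right)^{2} = \frac{169}{4}$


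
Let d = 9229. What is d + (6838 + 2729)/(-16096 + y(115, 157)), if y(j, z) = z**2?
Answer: 26315068/2851 ≈ 9230.1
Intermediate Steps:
d + (6838 + 2729)/(-16096 + y(115, 157)) = 9229 + (6838 + 2729)/(-16096 + 157**2) = 9229 + 9567/(-16096 + 24649) = 9229 + 9567/8553 = 9229 + 9567*(1/8553) = 9229 + 3189/2851 = 26315068/2851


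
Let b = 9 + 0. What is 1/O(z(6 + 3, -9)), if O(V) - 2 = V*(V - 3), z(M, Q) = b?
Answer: 1/56 ≈ 0.017857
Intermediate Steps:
b = 9
z(M, Q) = 9
O(V) = 2 + V*(-3 + V) (O(V) = 2 + V*(V - 3) = 2 + V*(-3 + V))
1/O(z(6 + 3, -9)) = 1/(2 + 9² - 3*9) = 1/(2 + 81 - 27) = 1/56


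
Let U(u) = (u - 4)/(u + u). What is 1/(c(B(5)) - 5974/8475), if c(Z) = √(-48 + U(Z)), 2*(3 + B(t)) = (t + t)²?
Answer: -4759187100/324343453669 - 71825625*I*√420086/324343453669 ≈ -0.014673 - 0.14353*I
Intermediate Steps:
U(u) = (-4 + u)/(2*u) (U(u) = (-4 + u)/((2*u)) = (-4 + u)*(1/(2*u)) = (-4 + u)/(2*u))
B(t) = -3 + 2*t² (B(t) = -3 + (t + t)²/2 = -3 + (2*t)²/2 = -3 + (4*t²)/2 = -3 + 2*t²)
c(Z) = √(-48 + (-4 + Z)/(2*Z))
1/(c(B(5)) - 5974/8475) = 1/(√(-190 - 8/(-3 + 2*5²))/2 - 5974/8475) = 1/(√(-190 - 8/(-3 + 2*25))/2 - 5974*1/8475) = 1/(√(-190 - 8/(-3 + 50))/2 - 5974/8475) = 1/(√(-190 - 8/47)/2 - 5974/8475) = 1/(√(-8938/47)/2 - 5974/8475) = 1/((I*√420086/47)/2 - 5974/8475) = 1/(I*√420086/94 - 5974/8475) = 1/(-5974/8475 + I*√420086/94)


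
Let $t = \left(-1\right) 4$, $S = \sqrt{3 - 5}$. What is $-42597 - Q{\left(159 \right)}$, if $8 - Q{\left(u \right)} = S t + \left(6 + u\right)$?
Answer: $-42440 - 4 i \sqrt{2} \approx -42440.0 - 5.6569 i$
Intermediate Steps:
$S = i \sqrt{2}$ ($S = \sqrt{-2} = i \sqrt{2} \approx 1.4142 i$)
$t = -4$
$Q{\left(u \right)} = 2 - u + 4 i \sqrt{2}$ ($Q{\left(u \right)} = 8 - \left(i \sqrt{2} \left(-4\right) + \left(6 + u\right)\right) = 8 - \left(- 4 i \sqrt{2} + \left(6 + u\right)\right) = 8 - \left(6 + u - 4 i \sqrt{2}\right) = 2 - u + 4 i \sqrt{2}$)
$-42597 - Q{\left(159 \right)} = -42597 - \left(2 - 159 + 4 i \sqrt{2}\right) = -42597 - \left(-157 + 4 i \sqrt{2}\right) = -42597 + \left(157 - 4 i \sqrt{2}\right) = -42440 - 4 i \sqrt{2}$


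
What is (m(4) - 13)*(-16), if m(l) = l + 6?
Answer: 48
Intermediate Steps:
m(l) = 6 + l
(m(4) - 13)*(-16) = ((6 + 4) - 13)*(-16) = (10 - 13)*(-16) = -3*(-16) = 48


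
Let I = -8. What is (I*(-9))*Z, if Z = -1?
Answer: -72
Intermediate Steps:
(I*(-9))*Z = -8*(-9)*(-1) = 72*(-1) = -72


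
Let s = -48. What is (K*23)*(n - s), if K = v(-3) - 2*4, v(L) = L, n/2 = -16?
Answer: -4048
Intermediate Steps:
n = -32 (n = 2*(-16) = -32)
K = -11 (K = -3 - 2*4 = -3 - 8 = -11)
(K*23)*(n - s) = (-11*23)*(-32 - 1*(-48)) = -253*(-32 + 48) = -253*16 = -4048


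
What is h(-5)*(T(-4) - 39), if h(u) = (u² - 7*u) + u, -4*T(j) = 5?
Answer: -8855/4 ≈ -2213.8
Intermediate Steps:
T(j) = -5/4 (T(j) = -¼*5 = -5/4)
h(u) = u² - 6*u
h(-5)*(T(-4) - 39) = (-5*(-6 - 5))*(-5/4 - 39) = -5*(-11)*(-161/4) = 55*(-161/4) = -8855/4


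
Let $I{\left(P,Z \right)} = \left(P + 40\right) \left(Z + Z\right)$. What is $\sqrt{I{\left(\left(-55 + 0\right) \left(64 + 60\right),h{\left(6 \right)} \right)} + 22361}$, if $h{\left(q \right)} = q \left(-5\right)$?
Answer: $\sqrt{429161} \approx 655.1$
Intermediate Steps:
$h{\left(q \right)} = - 5 q$
$I{\left(P,Z \right)} = 2 Z \left(40 + P\right)$ ($I{\left(P,Z \right)} = \left(40 + P\right) 2 Z = 2 Z \left(40 + P\right)$)
$\sqrt{I{\left(\left(-55 + 0\right) \left(64 + 60\right),h{\left(6 \right)} \right)} + 22361} = \sqrt{2 \left(\left(-5\right) 6\right) \left(40 + \left(-55 + 0\right) \left(64 + 60\right)\right) + 22361} = \sqrt{2 \left(-30\right) \left(40 - 6820\right) + 22361} = \sqrt{2 \left(-30\right) \left(-6780\right) + 22361} = \sqrt{406800 + 22361} = \sqrt{429161}$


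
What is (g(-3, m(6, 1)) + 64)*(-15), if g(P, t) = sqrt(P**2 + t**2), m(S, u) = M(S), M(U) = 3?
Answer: -960 - 45*sqrt(2) ≈ -1023.6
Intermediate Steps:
m(S, u) = 3
(g(-3, m(6, 1)) + 64)*(-15) = (sqrt((-3)**2 + 3**2) + 64)*(-15) = (sqrt(9 + 9) + 64)*(-15) = (sqrt(18) + 64)*(-15) = (3*sqrt(2) + 64)*(-15) = (64 + 3*sqrt(2))*(-15) = -960 - 45*sqrt(2)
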